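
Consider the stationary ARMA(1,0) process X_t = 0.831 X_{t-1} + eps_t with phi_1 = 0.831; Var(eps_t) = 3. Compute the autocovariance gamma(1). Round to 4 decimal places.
\gamma(1) = 8.0565

Multiply the model equation by X_{t-k} and take expectations. With theta_0 = psi_0 = 1 and psi_j the MA(infinity) weights, this gives
  gamma(k) - sum_i phi_i gamma(k-i) = c_k,
  c_k = sigma^2 * sum_{j=k..q} theta_j psi_{j-k}   (c_k = 0 for k > q),
using gamma(-m) = gamma(m).
Pure AR (q = 0): c_0 = sigma^2 = 3, c_k = 0 for k >= 1.
Equations for k = 0 and k = 1 (AR order 1):
  gamma(0) = phi_1 gamma(1) + c_0
  gamma(1) = phi_1 gamma(0) + c_1
Substituting the second into the first: gamma(0) (1 - phi_1^2) = c_0 + phi_1 c_1, so
  gamma(0) = c_0 / (1 - phi_1^2) = 3 / (1 - (0.831)^2) = 3 / 0.309439 = 9.694964.
  gamma(1) = phi_1 gamma(0) = (0.831)(9.694964) = 8.056515.
Therefore gamma(1) = 8.0565 (to 4 decimal places).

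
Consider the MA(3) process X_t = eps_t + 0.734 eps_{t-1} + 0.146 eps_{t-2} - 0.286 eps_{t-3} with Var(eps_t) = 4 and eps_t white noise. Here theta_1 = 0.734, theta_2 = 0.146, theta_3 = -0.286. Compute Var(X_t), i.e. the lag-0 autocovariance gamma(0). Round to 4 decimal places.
\gamma(0) = 6.5675

For an MA(q) process X_t = eps_t + sum_i theta_i eps_{t-i} with
Var(eps_t) = sigma^2, the variance is
  gamma(0) = sigma^2 * (1 + sum_i theta_i^2).
  sum_i theta_i^2 = (0.734)^2 + (0.146)^2 + (-0.286)^2 = 0.538756 + 0.021316 + 0.081796 = 0.641868.
  gamma(0) = 4 * (1 + 0.641868) = 4 * 1.641868 = 6.567472, which rounds to 6.5675.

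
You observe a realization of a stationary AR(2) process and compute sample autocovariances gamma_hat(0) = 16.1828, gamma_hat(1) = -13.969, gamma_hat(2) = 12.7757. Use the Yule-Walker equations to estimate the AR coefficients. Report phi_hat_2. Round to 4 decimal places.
\hat\phi_{2} = 0.1740

The Yule-Walker equations for an AR(p) process read, in matrix form,
  Gamma_p phi = r_p,   with   (Gamma_p)_{ij} = gamma(|i - j|),
                       (r_p)_i = gamma(i),   i,j = 1..p.
Substitute the sample gammas (Toeplitz matrix and right-hand side of size 2):
  Gamma_p = [[16.1828, -13.969], [-13.969, 16.1828]]
  r_p     = [-13.969, 12.7757]
Written out:
  16.1828 phi_1 - 13.969 phi_2 = -13.969
  -13.969 phi_1 + 16.1828 phi_2 = 12.7757
Solve by Cramer's rule:
  det = gamma(0)^2 - gamma(1)^2 = (16.1828)^2 - (-13.969)^2 = 261.88301584 - 195.132961 = 66.75005484
  phi_hat_1 = [gamma(1) gamma(0) - gamma(1) gamma(2)] / det = [(-13.969)(16.1828) - (-13.969)(12.7757)] / 66.75005484 = -47.5937799 / 66.75005484 = -0.713
  phi_hat_2 = [gamma(0) gamma(2) - gamma(1)^2] / det = [(16.1828)(12.7757) - (-13.969)^2] / 66.75005484 = 11.61363696 / 66.75005484 = 0.174
So phi_hat = [-0.7130, 0.1740].
Therefore phi_hat_2 = 0.1740.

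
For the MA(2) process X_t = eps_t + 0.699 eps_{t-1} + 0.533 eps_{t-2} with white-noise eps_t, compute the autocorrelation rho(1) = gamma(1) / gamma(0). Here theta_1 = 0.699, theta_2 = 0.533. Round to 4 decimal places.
\rho(1) = 0.6045

For an MA(q) process with theta_0 = 1, the autocovariance is
  gamma(k) = sigma^2 * sum_{i=0..q-k} theta_i * theta_{i+k},
and rho(k) = gamma(k) / gamma(0). Sigma^2 cancels.
  numerator   = (1)*(0.699) + (0.699)*(0.533) = 1.071567.
  denominator = (1)^2 + (0.699)^2 + (0.533)^2 = 1.77269.
  rho(1) = 1.071567 / 1.77269 = 0.6045.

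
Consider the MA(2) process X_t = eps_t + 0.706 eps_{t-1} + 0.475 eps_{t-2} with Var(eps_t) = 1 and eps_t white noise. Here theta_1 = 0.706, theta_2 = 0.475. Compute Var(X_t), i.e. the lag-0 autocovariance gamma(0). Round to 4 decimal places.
\gamma(0) = 1.7241

For an MA(q) process X_t = eps_t + sum_i theta_i eps_{t-i} with
Var(eps_t) = sigma^2, the variance is
  gamma(0) = sigma^2 * (1 + sum_i theta_i^2).
  sum_i theta_i^2 = (0.706)^2 + (0.475)^2 = 0.498436 + 0.225625 = 0.724061.
  gamma(0) = 1 * (1 + 0.724061) = 1 * 1.724061 = 1.724061, which rounds to 1.7241.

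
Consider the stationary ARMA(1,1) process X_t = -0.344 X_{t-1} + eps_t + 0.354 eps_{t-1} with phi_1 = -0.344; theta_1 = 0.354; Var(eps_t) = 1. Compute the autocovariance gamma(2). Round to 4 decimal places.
\gamma(2) = -0.0034

Multiply the model equation by X_{t-k} and take expectations. With theta_0 = psi_0 = 1 and psi_j the MA(infinity) weights, this gives
  gamma(k) - sum_i phi_i gamma(k-i) = c_k,
  c_k = sigma^2 * sum_{j=k..q} theta_j psi_{j-k}   (c_k = 0 for k > q),
using gamma(-m) = gamma(m).
psi-weights needed (psi_j = theta_j + sum_i phi_i psi_{j-i}):
  psi_1 = theta_1 + phi_1 = 0.354 + (-0.344) = 0.01
Right-hand sides:
  c_0 = sigma^2 (1 + theta_1 psi_1) = 1 * (1 + (0.354)(0.01)) = 1 * 1.00354 = 1.00354
  c_1 = sigma^2 theta_1 = 1 * (0.354) = 0.354
  c_2 = 0
Equations for k = 0 and k = 1 (AR order 1):
  gamma(0) = phi_1 gamma(1) + c_0
  gamma(1) = phi_1 gamma(0) + c_1
Substituting the second into the first: gamma(0) (1 - phi_1^2) = c_0 + phi_1 c_1, so
  gamma(0) = (c_0 + phi_1 c_1) / (1 - phi_1^2) = (1.00354 + (-0.344)(0.354)) / (1 - (-0.344)^2) = 0.881764 / 0.881664 = 1.000113.
  gamma(1) = phi_1 gamma(0) + c_1 = (-0.344)(1.000113) + (0.354) = 0.009961.
For k = 2 (> q): gamma(2) = phi_1 gamma(1) = (-0.344)(0.009961) = -0.003427.
Therefore gamma(2) = -0.0034 (to 4 decimal places).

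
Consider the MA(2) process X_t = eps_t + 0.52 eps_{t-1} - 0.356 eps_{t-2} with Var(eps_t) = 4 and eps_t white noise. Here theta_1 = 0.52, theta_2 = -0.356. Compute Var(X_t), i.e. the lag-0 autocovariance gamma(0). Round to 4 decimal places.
\gamma(0) = 5.5885

For an MA(q) process X_t = eps_t + sum_i theta_i eps_{t-i} with
Var(eps_t) = sigma^2, the variance is
  gamma(0) = sigma^2 * (1 + sum_i theta_i^2).
  sum_i theta_i^2 = (0.52)^2 + (-0.356)^2 = 0.2704 + 0.126736 = 0.397136.
  gamma(0) = 4 * (1 + 0.397136) = 4 * 1.397136 = 5.588544, which rounds to 5.5885.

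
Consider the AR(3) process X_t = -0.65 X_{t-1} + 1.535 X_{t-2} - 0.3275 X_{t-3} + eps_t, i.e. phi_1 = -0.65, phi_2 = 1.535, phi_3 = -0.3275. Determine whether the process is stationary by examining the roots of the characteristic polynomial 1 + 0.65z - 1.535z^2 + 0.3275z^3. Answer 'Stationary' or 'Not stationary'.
\text{Not stationary}

The AR(p) characteristic polynomial is P(z) = 1 + 0.65z - 1.535z^2 + 0.3275z^3.
Stationarity requires all roots to lie outside the unit circle, i.e. |z| > 1 for every root.
Degree 3: look for a simple real root z0 first, then factor out (1 - z/z0) and solve the remaining quadratic.
Testing z0 = 4: P(4) = 1 + (0.65)(4) + (-1.535)(4)^2 + (0.3275)(4)^3
  = 1 + (2.6) + (-24.56) + (20.96) = 0.  So z_0 = 4 is a root, |z_0| = 4.
Divide out the factor (1 - 0.25 z) = (1 - z/z0) (since 1/z0 = 0.25):
  P(z) = (1 - 0.25 z)(1 + (0.9) z + (-1.31) z^2)
  [check: z-coef 0.9 - (0.25) = 0.65; z^2-coef -1.31 - (0.25)(0.9) = -1.535; z^3-coef -(0.25)(-1.31) = 0.3275.]
Remaining roots from the quadratic factor 1 + (0.9) z + (-1.31) z^2:
  Set 1 + (0.9) z + (-1.31) z^2 = 0, i.e. a z^2 + b z + c = 0 with a = -1.31, b = 0.9, c = 1.
  Discriminant D = b^2 - 4ac = (0.9)^2 - 4*(-1.31)*1 = 0.81 - (-5.24) = 6.05.
  D >= 0, so the roots are real: z = (-b +/- sqrt(D)) / (2a) = (-0.9 +/- 2.459675) / (-2.62).
    z_1 = (-0.9 + 2.459675) / (-2.62) = -0.5953,   |z_1| = 0.5953.
    z_2 = (-0.9 - 2.459675) / (-2.62) = 1.2823,   |z_2| = 1.2823.
Moduli of all roots: 4.0000, 0.5953, 1.2823.
All moduli strictly greater than 1? No.
Verdict: Not stationary.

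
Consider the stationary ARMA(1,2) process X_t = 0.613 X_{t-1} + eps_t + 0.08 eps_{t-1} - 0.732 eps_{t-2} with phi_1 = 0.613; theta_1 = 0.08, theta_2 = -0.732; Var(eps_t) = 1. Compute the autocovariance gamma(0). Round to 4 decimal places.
\gamma(0) = 1.6314

Multiply the model equation by X_{t-k} and take expectations. With theta_0 = psi_0 = 1 and psi_j the MA(infinity) weights, this gives
  gamma(k) - sum_i phi_i gamma(k-i) = c_k,
  c_k = sigma^2 * sum_{j=k..q} theta_j psi_{j-k}   (c_k = 0 for k > q),
using gamma(-m) = gamma(m).
psi-weights needed (psi_j = theta_j + sum_i phi_i psi_{j-i}):
  psi_1 = theta_1 + phi_1 = 0.08 + (0.613) = 0.693
  psi_2 = theta_2 + phi_1 psi_1 = -0.732 + (0.613)(0.693) = -0.307191
Right-hand sides:
  c_0 = sigma^2 (1 + theta_1 psi_1 + theta_2 psi_2) = 1 * (1 + (0.08)(0.693) + (-0.732)(-0.307191)) = 1 * 1.280304 = 1.280304
  c_1 = sigma^2 (theta_1 + theta_2 psi_1) = 1 * (0.08 + (-0.732)(0.693)) = -0.427276
  c_2 = sigma^2 theta_2 = 1 * (-0.732) = -0.732
Equations for k = 0 and k = 1 (AR order 1):
  gamma(0) = phi_1 gamma(1) + c_0
  gamma(1) = phi_1 gamma(0) + c_1
Substituting the second into the first: gamma(0) (1 - phi_1^2) = c_0 + phi_1 c_1, so
  gamma(0) = (c_0 + phi_1 c_1) / (1 - phi_1^2) = (1.280304 + (0.613)(-0.427276)) / (1 - (0.613)^2) = 1.018384 / 0.624231 = 1.631421.
Therefore gamma(0) = 1.6314 (to 4 decimal places).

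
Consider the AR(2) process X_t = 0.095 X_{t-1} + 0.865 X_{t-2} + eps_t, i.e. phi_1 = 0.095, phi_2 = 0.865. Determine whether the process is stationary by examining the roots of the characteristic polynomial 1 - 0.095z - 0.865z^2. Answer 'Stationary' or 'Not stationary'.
\text{Stationary}

The AR(p) characteristic polynomial is P(z) = 1 - 0.095z - 0.865z^2.
Stationarity requires all roots to lie outside the unit circle, i.e. |z| > 1 for every root.
Set 1 + (-0.095) z + (-0.865) z^2 = 0, i.e. a z^2 + b z + c = 0 with a = -0.865, b = -0.095, c = 1.
Discriminant D = b^2 - 4ac = (-0.095)^2 - 4*(-0.865)*1 = 0.009025 - (-3.46) = 3.469025.
D >= 0, so the roots are real: z = (-b +/- sqrt(D)) / (2a) = (0.095 +/- 1.862532) / (-1.73).
  z_1 = (0.095 + 1.862532) / (-1.73) = -1.1315,   |z_1| = 1.1315.
  z_2 = (0.095 - 1.862532) / (-1.73) = 1.0217,   |z_2| = 1.0217.
Moduli of all roots: 1.1315, 1.0217.
All moduli strictly greater than 1? Yes.
Verdict: Stationary.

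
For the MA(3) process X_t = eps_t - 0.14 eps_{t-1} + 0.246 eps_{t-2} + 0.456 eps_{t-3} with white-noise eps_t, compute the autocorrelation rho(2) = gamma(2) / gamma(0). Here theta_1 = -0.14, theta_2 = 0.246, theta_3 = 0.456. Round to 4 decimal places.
\rho(2) = 0.1414

For an MA(q) process with theta_0 = 1, the autocovariance is
  gamma(k) = sigma^2 * sum_{i=0..q-k} theta_i * theta_{i+k},
and rho(k) = gamma(k) / gamma(0). Sigma^2 cancels.
  numerator   = (1)*(0.246) + (-0.14)*(0.456) = 0.18216.
  denominator = (1)^2 + (-0.14)^2 + (0.246)^2 + (0.456)^2 = 1.288052.
  rho(2) = 0.18216 / 1.288052 = 0.1414.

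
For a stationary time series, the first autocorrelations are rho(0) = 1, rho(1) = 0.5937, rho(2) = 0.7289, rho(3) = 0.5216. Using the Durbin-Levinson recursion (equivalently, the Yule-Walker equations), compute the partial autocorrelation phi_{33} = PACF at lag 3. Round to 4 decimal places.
\phi_{33} = -0.0110

The PACF at lag k is phi_{kk}, the last component of the solution
to the Yule-Walker system G_k phi = r_k where
  (G_k)_{ij} = rho(|i - j|), (r_k)_i = rho(i), i,j = 1..k.
Equivalently, Durbin-Levinson gives phi_{kk} iteratively:
  phi_{11} = rho(1)
  phi_{kk} = [rho(k) - sum_{j=1..k-1} phi_{k-1,j} rho(k-j)]
            / [1 - sum_{j=1..k-1} phi_{k-1,j} rho(j)],
  phi_{k,j} = phi_{k-1,j} - phi_{kk} phi_{k-1,k-j},  j = 1..k-1.
Step k = 1:
  phi_11 = rho(1) = 0.5937.
Step k = 2:
  phi_22 = [rho(2) - phi_11 rho(1)] / [1 - phi_11 rho(1)] = [0.7289 - (0.5937)(0.5937)] / [1 - (0.5937)(0.5937)]
         = 0.37642031 / 0.64752031 = 0.581326.
  Update: phi_21 = phi_11 - phi_22 phi_11 = 0.5937 - (0.581326)(0.5937) = 0.248567.
Step k = 3:
  phi_33 = [rho(3) - phi_21 rho(2) - phi_22 rho(1)] / [1 - phi_21 rho(1) - phi_22 rho(2)]
    numerator   = 0.5216 - (0.248567)(0.7289) - (0.581326)(0.5937) = -0.00471353
    denominator = 1 - (0.248567)(0.5937) - (0.581326)(0.7289) = 0.42869744
  phi_33 = -0.00471353 / 0.42869744 = -0.011.
Therefore phi_{33} = -0.0110.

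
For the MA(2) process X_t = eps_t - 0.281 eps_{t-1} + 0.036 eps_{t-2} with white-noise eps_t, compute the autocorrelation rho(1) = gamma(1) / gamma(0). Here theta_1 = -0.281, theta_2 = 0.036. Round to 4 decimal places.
\rho(1) = -0.2695

For an MA(q) process with theta_0 = 1, the autocovariance is
  gamma(k) = sigma^2 * sum_{i=0..q-k} theta_i * theta_{i+k},
and rho(k) = gamma(k) / gamma(0). Sigma^2 cancels.
  numerator   = (1)*(-0.281) + (-0.281)*(0.036) = -0.291116.
  denominator = (1)^2 + (-0.281)^2 + (0.036)^2 = 1.080257.
  rho(1) = -0.291116 / 1.080257 = -0.2695.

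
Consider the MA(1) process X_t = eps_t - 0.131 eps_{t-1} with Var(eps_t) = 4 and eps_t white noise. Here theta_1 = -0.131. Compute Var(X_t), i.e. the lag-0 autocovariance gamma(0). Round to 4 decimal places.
\gamma(0) = 4.0686

For an MA(q) process X_t = eps_t + sum_i theta_i eps_{t-i} with
Var(eps_t) = sigma^2, the variance is
  gamma(0) = sigma^2 * (1 + sum_i theta_i^2).
  sum_i theta_i^2 = (-0.131)^2 = 0.017161.
  gamma(0) = 4 * (1 + 0.017161) = 4 * 1.017161 = 4.068644, which rounds to 4.0686.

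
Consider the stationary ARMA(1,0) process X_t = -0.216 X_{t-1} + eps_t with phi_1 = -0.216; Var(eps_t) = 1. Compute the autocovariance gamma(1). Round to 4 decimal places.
\gamma(1) = -0.2266

Multiply the model equation by X_{t-k} and take expectations. With theta_0 = psi_0 = 1 and psi_j the MA(infinity) weights, this gives
  gamma(k) - sum_i phi_i gamma(k-i) = c_k,
  c_k = sigma^2 * sum_{j=k..q} theta_j psi_{j-k}   (c_k = 0 for k > q),
using gamma(-m) = gamma(m).
Pure AR (q = 0): c_0 = sigma^2 = 1, c_k = 0 for k >= 1.
Equations for k = 0 and k = 1 (AR order 1):
  gamma(0) = phi_1 gamma(1) + c_0
  gamma(1) = phi_1 gamma(0) + c_1
Substituting the second into the first: gamma(0) (1 - phi_1^2) = c_0 + phi_1 c_1, so
  gamma(0) = c_0 / (1 - phi_1^2) = 1 / (1 - (-0.216)^2) = 1 / 0.953344 = 1.048939.
  gamma(1) = phi_1 gamma(0) = (-0.216)(1.048939) = -0.226571.
Therefore gamma(1) = -0.2266 (to 4 decimal places).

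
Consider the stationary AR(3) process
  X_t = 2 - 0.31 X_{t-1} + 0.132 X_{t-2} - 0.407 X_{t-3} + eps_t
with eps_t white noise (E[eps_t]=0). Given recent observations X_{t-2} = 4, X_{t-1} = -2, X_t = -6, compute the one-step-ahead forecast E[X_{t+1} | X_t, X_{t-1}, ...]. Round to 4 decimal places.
E[X_{t+1} \mid \mathcal F_t] = 1.9680

For an AR(p) model X_t = c + sum_i phi_i X_{t-i} + eps_t, the
one-step-ahead conditional mean is
  E[X_{t+1} | X_t, ...] = c + sum_i phi_i X_{t+1-i}.
Substitute known values:
  E[X_{t+1} | ...] = 2 + (-0.31) * (-6) + (0.132) * (-2) + (-0.407) * (4)
                   = 1.9680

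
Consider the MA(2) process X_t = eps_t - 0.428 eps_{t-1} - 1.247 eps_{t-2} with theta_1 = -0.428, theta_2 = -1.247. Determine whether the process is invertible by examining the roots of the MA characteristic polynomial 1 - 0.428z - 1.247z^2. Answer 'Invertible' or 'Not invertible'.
\text{Not invertible}

The MA(q) characteristic polynomial is P(z) = 1 - 0.428z - 1.247z^2.
Invertibility requires all roots to lie outside the unit circle, i.e. |z| > 1 for every root.
Set 1 + (-0.428) z + (-1.247) z^2 = 0, i.e. a z^2 + b z + c = 0 with a = -1.247, b = -0.428, c = 1.
Discriminant D = b^2 - 4ac = (-0.428)^2 - 4*(-1.247)*1 = 0.183184 - (-4.988) = 5.171184.
D >= 0, so the roots are real: z = (-b +/- sqrt(D)) / (2a) = (0.428 +/- 2.274024) / (-2.494).
  z_1 = (0.428 + 2.274024) / (-2.494) = -1.0834,   |z_1| = 1.0834.
  z_2 = (0.428 - 2.274024) / (-2.494) = 0.7402,   |z_2| = 0.7402.
Moduli of all roots: 1.0834, 0.7402.
All moduli strictly greater than 1? No.
Verdict: Not invertible.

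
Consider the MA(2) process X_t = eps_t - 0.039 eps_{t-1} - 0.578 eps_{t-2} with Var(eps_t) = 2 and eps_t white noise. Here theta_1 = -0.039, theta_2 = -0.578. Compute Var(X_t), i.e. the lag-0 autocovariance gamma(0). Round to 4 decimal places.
\gamma(0) = 2.6712

For an MA(q) process X_t = eps_t + sum_i theta_i eps_{t-i} with
Var(eps_t) = sigma^2, the variance is
  gamma(0) = sigma^2 * (1 + sum_i theta_i^2).
  sum_i theta_i^2 = (-0.039)^2 + (-0.578)^2 = 0.001521 + 0.334084 = 0.335605.
  gamma(0) = 2 * (1 + 0.335605) = 2 * 1.335605 = 2.67121, which rounds to 2.6712.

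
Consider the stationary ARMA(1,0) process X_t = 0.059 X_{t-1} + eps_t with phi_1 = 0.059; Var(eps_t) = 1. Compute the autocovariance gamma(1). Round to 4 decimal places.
\gamma(1) = 0.0592

Multiply the model equation by X_{t-k} and take expectations. With theta_0 = psi_0 = 1 and psi_j the MA(infinity) weights, this gives
  gamma(k) - sum_i phi_i gamma(k-i) = c_k,
  c_k = sigma^2 * sum_{j=k..q} theta_j psi_{j-k}   (c_k = 0 for k > q),
using gamma(-m) = gamma(m).
Pure AR (q = 0): c_0 = sigma^2 = 1, c_k = 0 for k >= 1.
Equations for k = 0 and k = 1 (AR order 1):
  gamma(0) = phi_1 gamma(1) + c_0
  gamma(1) = phi_1 gamma(0) + c_1
Substituting the second into the first: gamma(0) (1 - phi_1^2) = c_0 + phi_1 c_1, so
  gamma(0) = c_0 / (1 - phi_1^2) = 1 / (1 - (0.059)^2) = 1 / 0.996519 = 1.003493.
  gamma(1) = phi_1 gamma(0) = (0.059)(1.003493) = 0.059206.
Therefore gamma(1) = 0.0592 (to 4 decimal places).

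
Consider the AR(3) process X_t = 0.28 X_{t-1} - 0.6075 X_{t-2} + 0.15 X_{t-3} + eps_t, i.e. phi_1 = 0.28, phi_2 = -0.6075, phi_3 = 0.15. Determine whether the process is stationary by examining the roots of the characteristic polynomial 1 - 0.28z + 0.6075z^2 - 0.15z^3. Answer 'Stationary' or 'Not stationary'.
\text{Stationary}

The AR(p) characteristic polynomial is P(z) = 1 - 0.28z + 0.6075z^2 - 0.15z^3.
Stationarity requires all roots to lie outside the unit circle, i.e. |z| > 1 for every root.
Degree 3: look for a simple real root z0 first, then factor out (1 - z/z0) and solve the remaining quadratic.
Testing z0 = 4: P(4) = 1 + (-0.28)(4) + (0.6075)(4)^2 + (-0.15)(4)^3
  = 1 + (-1.12) + (9.72) + (-9.6) = 0.  So z_0 = 4 is a root, |z_0| = 4.
Divide out the factor (1 - 0.25 z) = (1 - z/z0) (since 1/z0 = 0.25):
  P(z) = (1 - 0.25 z)(1 + (-0.03) z + (0.6) z^2)
  [check: z-coef -0.03 - (0.25) = -0.28; z^2-coef 0.6 - (0.25)(-0.03) = 0.6075; z^3-coef -(0.25)(0.6) = -0.15.]
Remaining roots from the quadratic factor 1 + (-0.03) z + (0.6) z^2:
  Set 1 + (-0.03) z + (0.6) z^2 = 0, i.e. a z^2 + b z + c = 0 with a = 0.6, b = -0.03, c = 1.
  Discriminant D = b^2 - 4ac = (-0.03)^2 - 4*(0.6)*1 = 0.0009 - (2.4) = -2.3991.
  D < 0, so the roots are the complex-conjugate pair z = (-b +/- i sqrt(-D)) / (2a) = 0.025 +/- 1.2908i.
  For a conjugate pair |z|^2 = z * conj(z) = (product of roots) = c/a = 1/(0.6) = 1.666667, so |z| = sqrt(1.666667) = 1.291 for both roots.
Moduli of all roots: 4.0000, 1.2910, 1.2910.
All moduli strictly greater than 1? Yes.
Verdict: Stationary.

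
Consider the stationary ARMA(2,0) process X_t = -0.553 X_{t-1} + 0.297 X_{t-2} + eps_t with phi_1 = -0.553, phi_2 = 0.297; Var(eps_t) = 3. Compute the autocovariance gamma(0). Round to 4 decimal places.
\gamma(0) = 8.6309

Multiply the model equation by X_{t-k} and take expectations. With theta_0 = psi_0 = 1 and psi_j the MA(infinity) weights, this gives
  gamma(k) - sum_i phi_i gamma(k-i) = c_k,
  c_k = sigma^2 * sum_{j=k..q} theta_j psi_{j-k}   (c_k = 0 for k > q),
using gamma(-m) = gamma(m).
Pure AR (q = 0): c_0 = sigma^2 = 3, c_k = 0 for k >= 1.
Equations for k = 0, 1, 2 (AR order 2, c_2 = 0):
  (E0) gamma(0) = phi_1 gamma(1) + phi_2 gamma(2) + c_0
  (E1) gamma(1) = phi_1 gamma(0) + phi_2 gamma(1) + c_1
  (E2) gamma(2) = phi_1 gamma(1) + phi_2 gamma(0)
From (E1): gamma(1) = A gamma(0) + B with
  A = phi_1 / (1 - phi_2) = -0.553 / 0.703 = -0.786629,   B = c_1 / (1 - phi_2) = 0 / 0.703 = 0.
Insert (E2) into (E0): gamma(0) (1 - phi_2^2) = phi_1 (1 + phi_2) gamma(1) + c_0.
  phi_1 (1 + phi_2) = (-0.553)(1.297) = -0.717241,   1 - phi_2^2 = 0.911791.
Replace gamma(1) by A gamma(0) + B and collect gamma(0):
  gamma(0) [0.911791 - (-0.717241)(-0.786629)] = c_0 = 3
  gamma(0) * 0.347589 = 3
  gamma(0) = 3 / 0.347589 = 8.630892.
Therefore gamma(0) = 8.6309 (to 4 decimal places).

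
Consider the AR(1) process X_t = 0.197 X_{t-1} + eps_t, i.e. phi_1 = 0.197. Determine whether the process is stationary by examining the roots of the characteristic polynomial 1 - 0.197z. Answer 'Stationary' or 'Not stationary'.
\text{Stationary}

The AR(p) characteristic polynomial is P(z) = 1 - 0.197z.
Stationarity requires all roots to lie outside the unit circle, i.e. |z| > 1 for every root.
This is linear in z: 1 + (-0.197) z = 0  =>  z = -1/(-0.197) = 5.076142,  |z| = 5.076142.
Moduli of all roots: 5.0761.
All moduli strictly greater than 1? Yes.
Verdict: Stationary.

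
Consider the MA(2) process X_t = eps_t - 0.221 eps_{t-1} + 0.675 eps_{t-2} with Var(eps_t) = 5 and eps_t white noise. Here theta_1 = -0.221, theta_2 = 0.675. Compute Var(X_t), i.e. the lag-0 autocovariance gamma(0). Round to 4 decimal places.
\gamma(0) = 7.5223

For an MA(q) process X_t = eps_t + sum_i theta_i eps_{t-i} with
Var(eps_t) = sigma^2, the variance is
  gamma(0) = sigma^2 * (1 + sum_i theta_i^2).
  sum_i theta_i^2 = (-0.221)^2 + (0.675)^2 = 0.048841 + 0.455625 = 0.504466.
  gamma(0) = 5 * (1 + 0.504466) = 5 * 1.504466 = 7.52233, which rounds to 7.5223.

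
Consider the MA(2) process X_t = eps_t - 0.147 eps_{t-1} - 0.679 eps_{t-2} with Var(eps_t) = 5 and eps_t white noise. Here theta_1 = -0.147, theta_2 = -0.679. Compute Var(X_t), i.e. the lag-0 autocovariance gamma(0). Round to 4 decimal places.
\gamma(0) = 7.4133

For an MA(q) process X_t = eps_t + sum_i theta_i eps_{t-i} with
Var(eps_t) = sigma^2, the variance is
  gamma(0) = sigma^2 * (1 + sum_i theta_i^2).
  sum_i theta_i^2 = (-0.147)^2 + (-0.679)^2 = 0.021609 + 0.461041 = 0.48265.
  gamma(0) = 5 * (1 + 0.48265) = 5 * 1.48265 = 7.41325, which rounds to 7.4133.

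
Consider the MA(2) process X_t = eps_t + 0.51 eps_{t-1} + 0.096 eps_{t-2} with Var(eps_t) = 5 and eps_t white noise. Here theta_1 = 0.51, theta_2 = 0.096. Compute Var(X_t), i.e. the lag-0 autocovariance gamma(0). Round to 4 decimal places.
\gamma(0) = 6.3466

For an MA(q) process X_t = eps_t + sum_i theta_i eps_{t-i} with
Var(eps_t) = sigma^2, the variance is
  gamma(0) = sigma^2 * (1 + sum_i theta_i^2).
  sum_i theta_i^2 = (0.51)^2 + (0.096)^2 = 0.2601 + 0.009216 = 0.269316.
  gamma(0) = 5 * (1 + 0.269316) = 5 * 1.269316 = 6.34658, which rounds to 6.3466.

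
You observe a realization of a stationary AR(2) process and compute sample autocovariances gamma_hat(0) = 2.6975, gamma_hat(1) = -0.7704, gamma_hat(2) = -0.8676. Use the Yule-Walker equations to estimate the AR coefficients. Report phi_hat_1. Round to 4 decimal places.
\hat\phi_{1} = -0.4110

The Yule-Walker equations for an AR(p) process read, in matrix form,
  Gamma_p phi = r_p,   with   (Gamma_p)_{ij} = gamma(|i - j|),
                       (r_p)_i = gamma(i),   i,j = 1..p.
Substitute the sample gammas (Toeplitz matrix and right-hand side of size 2):
  Gamma_p = [[2.6975, -0.7704], [-0.7704, 2.6975]]
  r_p     = [-0.7704, -0.8676]
Written out:
  2.6975 phi_1 - 0.7704 phi_2 = -0.7704
  -0.7704 phi_1 + 2.6975 phi_2 = -0.8676
Solve by Cramer's rule:
  det = gamma(0)^2 - gamma(1)^2 = (2.6975)^2 - (-0.7704)^2 = 7.27650625 - 0.59351616 = 6.68299009
  phi_hat_1 = [gamma(1) gamma(0) - gamma(1) gamma(2)] / det = [(-0.7704)(2.6975) - (-0.7704)(-0.8676)] / 6.68299009 = -2.74655304 / 6.68299009 = -0.411
  phi_hat_2 = [gamma(0) gamma(2) - gamma(1)^2] / det = [(2.6975)(-0.8676) - (-0.7704)^2] / 6.68299009 = -2.93386716 / 6.68299009 = -0.439
So phi_hat = [-0.4110, -0.4390].
Therefore phi_hat_1 = -0.4110.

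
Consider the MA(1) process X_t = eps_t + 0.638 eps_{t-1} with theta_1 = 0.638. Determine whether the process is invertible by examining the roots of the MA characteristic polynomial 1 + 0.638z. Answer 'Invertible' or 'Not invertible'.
\text{Invertible}

The MA(q) characteristic polynomial is P(z) = 1 + 0.638z.
Invertibility requires all roots to lie outside the unit circle, i.e. |z| > 1 for every root.
This is linear in z: 1 + (0.638) z = 0  =>  z = -1/(0.638) = -1.567398,  |z| = 1.567398.
Moduli of all roots: 1.5674.
All moduli strictly greater than 1? Yes.
Verdict: Invertible.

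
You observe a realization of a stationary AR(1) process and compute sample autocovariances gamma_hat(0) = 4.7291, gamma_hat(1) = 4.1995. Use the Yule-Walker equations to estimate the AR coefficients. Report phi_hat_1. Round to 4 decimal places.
\hat\phi_{1} = 0.8880

The Yule-Walker equations for an AR(p) process read, in matrix form,
  Gamma_p phi = r_p,   with   (Gamma_p)_{ij} = gamma(|i - j|),
                       (r_p)_i = gamma(i),   i,j = 1..p.
Substitute the sample gammas (Toeplitz matrix and right-hand side of size 1):
  Gamma_p = [[4.7291]]
  r_p     = [4.1995]
With p = 1 this is the single equation gamma(0) phi_1 = gamma(1):
  phi_hat_1 = gamma(1) / gamma(0) = 4.1995 / 4.7291 = 0.8880.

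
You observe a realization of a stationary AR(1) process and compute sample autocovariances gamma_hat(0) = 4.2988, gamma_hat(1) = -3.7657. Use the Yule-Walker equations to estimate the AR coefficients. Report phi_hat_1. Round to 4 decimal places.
\hat\phi_{1} = -0.8760

The Yule-Walker equations for an AR(p) process read, in matrix form,
  Gamma_p phi = r_p,   with   (Gamma_p)_{ij} = gamma(|i - j|),
                       (r_p)_i = gamma(i),   i,j = 1..p.
Substitute the sample gammas (Toeplitz matrix and right-hand side of size 1):
  Gamma_p = [[4.2988]]
  r_p     = [-3.7657]
With p = 1 this is the single equation gamma(0) phi_1 = gamma(1):
  phi_hat_1 = gamma(1) / gamma(0) = -3.7657 / 4.2988 = -0.8760.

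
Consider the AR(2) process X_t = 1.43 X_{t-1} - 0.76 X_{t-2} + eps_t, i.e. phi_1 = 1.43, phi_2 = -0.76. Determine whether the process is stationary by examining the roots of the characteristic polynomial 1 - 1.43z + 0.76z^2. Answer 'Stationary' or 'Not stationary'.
\text{Stationary}

The AR(p) characteristic polynomial is P(z) = 1 - 1.43z + 0.76z^2.
Stationarity requires all roots to lie outside the unit circle, i.e. |z| > 1 for every root.
Set 1 + (-1.43) z + (0.76) z^2 = 0, i.e. a z^2 + b z + c = 0 with a = 0.76, b = -1.43, c = 1.
Discriminant D = b^2 - 4ac = (-1.43)^2 - 4*(0.76)*1 = 2.0449 - (3.04) = -0.9951.
D < 0, so the roots are the complex-conjugate pair z = (-b +/- i sqrt(-D)) / (2a) = 0.9408 +/- 0.6563i.
For a conjugate pair |z|^2 = z * conj(z) = (product of roots) = c/a = 1/(0.76) = 1.315789, so |z| = sqrt(1.315789) = 1.1471 for both roots.
Moduli of all roots: 1.1471, 1.1471.
All moduli strictly greater than 1? Yes.
Verdict: Stationary.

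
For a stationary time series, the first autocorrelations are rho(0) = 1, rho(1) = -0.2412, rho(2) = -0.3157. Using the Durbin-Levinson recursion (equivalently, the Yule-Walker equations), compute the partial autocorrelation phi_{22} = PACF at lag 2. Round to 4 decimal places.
\phi_{22} = -0.3970

The PACF at lag k is phi_{kk}, the last component of the solution
to the Yule-Walker system G_k phi = r_k where
  (G_k)_{ij} = rho(|i - j|), (r_k)_i = rho(i), i,j = 1..k.
Equivalently, Durbin-Levinson gives phi_{kk} iteratively:
  phi_{11} = rho(1)
  phi_{kk} = [rho(k) - sum_{j=1..k-1} phi_{k-1,j} rho(k-j)]
            / [1 - sum_{j=1..k-1} phi_{k-1,j} rho(j)],
  phi_{k,j} = phi_{k-1,j} - phi_{kk} phi_{k-1,k-j},  j = 1..k-1.
Step k = 1:
  phi_11 = rho(1) = -0.2412.
Step k = 2:
  phi_22 = [rho(2) - phi_11 rho(1)] / [1 - phi_11 rho(1)] = [-0.3157 - (-0.2412)(-0.2412)] / [1 - (-0.2412)(-0.2412)]
         = -0.37387744 / 0.94182256 = -0.397.
Therefore phi_{22} = -0.3970.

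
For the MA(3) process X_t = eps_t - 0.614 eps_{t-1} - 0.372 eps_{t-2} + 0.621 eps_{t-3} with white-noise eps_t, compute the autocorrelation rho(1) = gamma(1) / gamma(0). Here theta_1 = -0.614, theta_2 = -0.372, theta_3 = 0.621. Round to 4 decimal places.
\rho(1) = -0.3244

For an MA(q) process with theta_0 = 1, the autocovariance is
  gamma(k) = sigma^2 * sum_{i=0..q-k} theta_i * theta_{i+k},
and rho(k) = gamma(k) / gamma(0). Sigma^2 cancels.
  numerator   = (1)*(-0.614) + (-0.614)*(-0.372) + (-0.372)*(0.621) = -0.616604.
  denominator = (1)^2 + (-0.614)^2 + (-0.372)^2 + (0.621)^2 = 1.901021.
  rho(1) = -0.616604 / 1.901021 = -0.3244.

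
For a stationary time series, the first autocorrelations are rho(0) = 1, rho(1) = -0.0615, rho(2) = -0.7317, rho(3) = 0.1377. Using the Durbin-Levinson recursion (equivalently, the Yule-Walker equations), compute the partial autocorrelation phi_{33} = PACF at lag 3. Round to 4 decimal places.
\phi_{33} = 0.0311

The PACF at lag k is phi_{kk}, the last component of the solution
to the Yule-Walker system G_k phi = r_k where
  (G_k)_{ij} = rho(|i - j|), (r_k)_i = rho(i), i,j = 1..k.
Equivalently, Durbin-Levinson gives phi_{kk} iteratively:
  phi_{11} = rho(1)
  phi_{kk} = [rho(k) - sum_{j=1..k-1} phi_{k-1,j} rho(k-j)]
            / [1 - sum_{j=1..k-1} phi_{k-1,j} rho(j)],
  phi_{k,j} = phi_{k-1,j} - phi_{kk} phi_{k-1,k-j},  j = 1..k-1.
Step k = 1:
  phi_11 = rho(1) = -0.0615.
Step k = 2:
  phi_22 = [rho(2) - phi_11 rho(1)] / [1 - phi_11 rho(1)] = [-0.7317 - (-0.0615)(-0.0615)] / [1 - (-0.0615)(-0.0615)]
         = -0.73548225 / 0.99621775 = -0.738275.
  Update: phi_21 = phi_11 - phi_22 phi_11 = -0.0615 - (-0.738275)(-0.0615) = -0.106904.
Step k = 3:
  phi_33 = [rho(3) - phi_21 rho(2) - phi_22 rho(1)] / [1 - phi_21 rho(1) - phi_22 rho(2)]
    numerator   = 0.1377 - (-0.106904)(-0.7317) - (-0.738275)(-0.0615) = 0.01407454
    denominator = 1 - (-0.106904)(-0.0615) - (-0.738275)(-0.7317) = 0.45322989
  phi_33 = 0.01407454 / 0.45322989 = 0.0311.
Therefore phi_{33} = 0.0311.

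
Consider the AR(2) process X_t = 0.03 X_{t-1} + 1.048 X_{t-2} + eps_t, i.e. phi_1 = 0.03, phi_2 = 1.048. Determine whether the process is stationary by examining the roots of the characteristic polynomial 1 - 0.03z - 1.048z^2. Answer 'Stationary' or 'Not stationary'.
\text{Not stationary}

The AR(p) characteristic polynomial is P(z) = 1 - 0.03z - 1.048z^2.
Stationarity requires all roots to lie outside the unit circle, i.e. |z| > 1 for every root.
Set 1 + (-0.03) z + (-1.048) z^2 = 0, i.e. a z^2 + b z + c = 0 with a = -1.048, b = -0.03, c = 1.
Discriminant D = b^2 - 4ac = (-0.03)^2 - 4*(-1.048)*1 = 0.0009 - (-4.192) = 4.1929.
D >= 0, so the roots are real: z = (-b +/- sqrt(D)) / (2a) = (0.03 +/- 2.047657) / (-2.096).
  z_1 = (0.03 + 2.047657) / (-2.096) = -0.9912,   |z_1| = 0.9912.
  z_2 = (0.03 - 2.047657) / (-2.096) = 0.9626,   |z_2| = 0.9626.
Moduli of all roots: 0.9912, 0.9626.
All moduli strictly greater than 1? No.
Verdict: Not stationary.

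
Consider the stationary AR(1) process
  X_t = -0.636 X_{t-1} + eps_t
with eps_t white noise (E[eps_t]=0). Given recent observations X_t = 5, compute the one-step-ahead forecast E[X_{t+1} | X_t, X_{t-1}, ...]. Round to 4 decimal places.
E[X_{t+1} \mid \mathcal F_t] = -3.1800

For an AR(p) model X_t = c + sum_i phi_i X_{t-i} + eps_t, the
one-step-ahead conditional mean is
  E[X_{t+1} | X_t, ...] = c + sum_i phi_i X_{t+1-i}.
Substitute known values:
  E[X_{t+1} | ...] = (-0.636) * (5)
                   = -3.1800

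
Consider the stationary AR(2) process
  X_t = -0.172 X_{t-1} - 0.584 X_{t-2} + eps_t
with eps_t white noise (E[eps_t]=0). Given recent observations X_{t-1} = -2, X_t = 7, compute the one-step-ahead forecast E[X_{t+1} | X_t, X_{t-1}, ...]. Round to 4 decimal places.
E[X_{t+1} \mid \mathcal F_t] = -0.0360

For an AR(p) model X_t = c + sum_i phi_i X_{t-i} + eps_t, the
one-step-ahead conditional mean is
  E[X_{t+1} | X_t, ...] = c + sum_i phi_i X_{t+1-i}.
Substitute known values:
  E[X_{t+1} | ...] = (-0.172) * (7) + (-0.584) * (-2)
                   = -0.0360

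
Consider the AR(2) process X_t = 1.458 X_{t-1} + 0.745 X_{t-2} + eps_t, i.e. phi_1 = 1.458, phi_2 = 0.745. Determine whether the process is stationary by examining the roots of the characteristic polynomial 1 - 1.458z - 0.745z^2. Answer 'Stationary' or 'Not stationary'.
\text{Not stationary}

The AR(p) characteristic polynomial is P(z) = 1 - 1.458z - 0.745z^2.
Stationarity requires all roots to lie outside the unit circle, i.e. |z| > 1 for every root.
Set 1 + (-1.458) z + (-0.745) z^2 = 0, i.e. a z^2 + b z + c = 0 with a = -0.745, b = -1.458, c = 1.
Discriminant D = b^2 - 4ac = (-1.458)^2 - 4*(-0.745)*1 = 2.125764 - (-2.98) = 5.105764.
D >= 0, so the roots are real: z = (-b +/- sqrt(D)) / (2a) = (1.458 +/- 2.259594) / (-1.49).
  z_1 = (1.458 + 2.259594) / (-1.49) = -2.495,   |z_1| = 2.495.
  z_2 = (1.458 - 2.259594) / (-1.49) = 0.538,   |z_2| = 0.538.
Moduli of all roots: 2.4950, 0.5380.
All moduli strictly greater than 1? No.
Verdict: Not stationary.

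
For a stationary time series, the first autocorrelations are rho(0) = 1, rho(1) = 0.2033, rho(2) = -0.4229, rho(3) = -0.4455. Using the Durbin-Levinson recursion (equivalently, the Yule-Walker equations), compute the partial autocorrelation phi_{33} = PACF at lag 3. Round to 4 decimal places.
\phi_{33} = -0.2990

The PACF at lag k is phi_{kk}, the last component of the solution
to the Yule-Walker system G_k phi = r_k where
  (G_k)_{ij} = rho(|i - j|), (r_k)_i = rho(i), i,j = 1..k.
Equivalently, Durbin-Levinson gives phi_{kk} iteratively:
  phi_{11} = rho(1)
  phi_{kk} = [rho(k) - sum_{j=1..k-1} phi_{k-1,j} rho(k-j)]
            / [1 - sum_{j=1..k-1} phi_{k-1,j} rho(j)],
  phi_{k,j} = phi_{k-1,j} - phi_{kk} phi_{k-1,k-j},  j = 1..k-1.
Step k = 1:
  phi_11 = rho(1) = 0.2033.
Step k = 2:
  phi_22 = [rho(2) - phi_11 rho(1)] / [1 - phi_11 rho(1)] = [-0.4229 - (0.2033)(0.2033)] / [1 - (0.2033)(0.2033)]
         = -0.46423089 / 0.95866911 = -0.484245.
  Update: phi_21 = phi_11 - phi_22 phi_11 = 0.2033 - (-0.484245)(0.2033) = 0.301747.
Step k = 3:
  phi_33 = [rho(3) - phi_21 rho(2) - phi_22 rho(1)] / [1 - phi_21 rho(1) - phi_22 rho(2)]
    numerator   = -0.4455 - (0.301747)(-0.4229) - (-0.484245)(0.2033) = -0.21944413
    denominator = 1 - (0.301747)(0.2033) - (-0.484245)(-0.4229) = 0.73386754
  phi_33 = -0.21944413 / 0.73386754 = -0.299.
Therefore phi_{33} = -0.2990.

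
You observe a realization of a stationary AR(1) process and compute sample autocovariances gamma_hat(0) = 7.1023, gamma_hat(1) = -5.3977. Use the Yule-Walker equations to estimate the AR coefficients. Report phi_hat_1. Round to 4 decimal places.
\hat\phi_{1} = -0.7600

The Yule-Walker equations for an AR(p) process read, in matrix form,
  Gamma_p phi = r_p,   with   (Gamma_p)_{ij} = gamma(|i - j|),
                       (r_p)_i = gamma(i),   i,j = 1..p.
Substitute the sample gammas (Toeplitz matrix and right-hand side of size 1):
  Gamma_p = [[7.1023]]
  r_p     = [-5.3977]
With p = 1 this is the single equation gamma(0) phi_1 = gamma(1):
  phi_hat_1 = gamma(1) / gamma(0) = -5.3977 / 7.1023 = -0.7600.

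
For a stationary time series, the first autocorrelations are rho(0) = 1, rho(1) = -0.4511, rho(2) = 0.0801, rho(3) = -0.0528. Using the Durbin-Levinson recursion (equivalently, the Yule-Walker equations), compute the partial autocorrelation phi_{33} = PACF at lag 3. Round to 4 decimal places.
\phi_{33} = -0.1041

The PACF at lag k is phi_{kk}, the last component of the solution
to the Yule-Walker system G_k phi = r_k where
  (G_k)_{ij} = rho(|i - j|), (r_k)_i = rho(i), i,j = 1..k.
Equivalently, Durbin-Levinson gives phi_{kk} iteratively:
  phi_{11} = rho(1)
  phi_{kk} = [rho(k) - sum_{j=1..k-1} phi_{k-1,j} rho(k-j)]
            / [1 - sum_{j=1..k-1} phi_{k-1,j} rho(j)],
  phi_{k,j} = phi_{k-1,j} - phi_{kk} phi_{k-1,k-j},  j = 1..k-1.
Step k = 1:
  phi_11 = rho(1) = -0.4511.
Step k = 2:
  phi_22 = [rho(2) - phi_11 rho(1)] / [1 - phi_11 rho(1)] = [0.0801 - (-0.4511)(-0.4511)] / [1 - (-0.4511)(-0.4511)]
         = -0.12339121 / 0.79650879 = -0.154915.
  Update: phi_21 = phi_11 - phi_22 phi_11 = -0.4511 - (-0.154915)(-0.4511) = -0.520982.
Step k = 3:
  phi_33 = [rho(3) - phi_21 rho(2) - phi_22 rho(1)] / [1 - phi_21 rho(1) - phi_22 rho(2)]
    numerator   = -0.0528 - (-0.520982)(0.0801) - (-0.154915)(-0.4511) = -0.08095151
    denominator = 1 - (-0.520982)(-0.4511) - (-0.154915)(0.0801) = 0.77739363
  phi_33 = -0.08095151 / 0.77739363 = -0.1041.
Therefore phi_{33} = -0.1041.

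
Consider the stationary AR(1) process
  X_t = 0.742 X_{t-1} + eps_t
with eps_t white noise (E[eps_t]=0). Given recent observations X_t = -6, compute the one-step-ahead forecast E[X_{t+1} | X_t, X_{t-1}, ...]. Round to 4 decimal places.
E[X_{t+1} \mid \mathcal F_t] = -4.4520

For an AR(p) model X_t = c + sum_i phi_i X_{t-i} + eps_t, the
one-step-ahead conditional mean is
  E[X_{t+1} | X_t, ...] = c + sum_i phi_i X_{t+1-i}.
Substitute known values:
  E[X_{t+1} | ...] = (0.742) * (-6)
                   = -4.4520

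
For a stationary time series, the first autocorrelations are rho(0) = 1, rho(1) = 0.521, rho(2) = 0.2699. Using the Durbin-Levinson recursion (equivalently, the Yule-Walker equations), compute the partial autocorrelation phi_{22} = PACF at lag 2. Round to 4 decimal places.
\phi_{22} = -0.0021

The PACF at lag k is phi_{kk}, the last component of the solution
to the Yule-Walker system G_k phi = r_k where
  (G_k)_{ij} = rho(|i - j|), (r_k)_i = rho(i), i,j = 1..k.
Equivalently, Durbin-Levinson gives phi_{kk} iteratively:
  phi_{11} = rho(1)
  phi_{kk} = [rho(k) - sum_{j=1..k-1} phi_{k-1,j} rho(k-j)]
            / [1 - sum_{j=1..k-1} phi_{k-1,j} rho(j)],
  phi_{k,j} = phi_{k-1,j} - phi_{kk} phi_{k-1,k-j},  j = 1..k-1.
Step k = 1:
  phi_11 = rho(1) = 0.521.
Step k = 2:
  phi_22 = [rho(2) - phi_11 rho(1)] / [1 - phi_11 rho(1)] = [0.2699 - (0.521)(0.521)] / [1 - (0.521)(0.521)]
         = -0.001541 / 0.728559 = -0.0021.
Therefore phi_{22} = -0.0021.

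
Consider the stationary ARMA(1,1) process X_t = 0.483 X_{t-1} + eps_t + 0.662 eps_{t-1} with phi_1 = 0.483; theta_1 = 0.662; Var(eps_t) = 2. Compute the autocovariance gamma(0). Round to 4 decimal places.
\gamma(0) = 5.4199

Multiply the model equation by X_{t-k} and take expectations. With theta_0 = psi_0 = 1 and psi_j the MA(infinity) weights, this gives
  gamma(k) - sum_i phi_i gamma(k-i) = c_k,
  c_k = sigma^2 * sum_{j=k..q} theta_j psi_{j-k}   (c_k = 0 for k > q),
using gamma(-m) = gamma(m).
psi-weights needed (psi_j = theta_j + sum_i phi_i psi_{j-i}):
  psi_1 = theta_1 + phi_1 = 0.662 + (0.483) = 1.145
Right-hand sides:
  c_0 = sigma^2 (1 + theta_1 psi_1) = 2 * (1 + (0.662)(1.145)) = 2 * 1.75799 = 3.51598
  c_1 = sigma^2 theta_1 = 2 * (0.662) = 1.324
  c_2 = 0
Equations for k = 0 and k = 1 (AR order 1):
  gamma(0) = phi_1 gamma(1) + c_0
  gamma(1) = phi_1 gamma(0) + c_1
Substituting the second into the first: gamma(0) (1 - phi_1^2) = c_0 + phi_1 c_1, so
  gamma(0) = (c_0 + phi_1 c_1) / (1 - phi_1^2) = (3.51598 + (0.483)(1.324)) / (1 - (0.483)^2) = 4.155472 / 0.766711 = 5.419867.
Therefore gamma(0) = 5.4199 (to 4 decimal places).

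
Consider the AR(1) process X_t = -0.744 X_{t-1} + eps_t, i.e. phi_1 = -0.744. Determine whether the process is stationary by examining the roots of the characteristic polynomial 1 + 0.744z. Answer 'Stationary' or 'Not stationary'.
\text{Stationary}

The AR(p) characteristic polynomial is P(z) = 1 + 0.744z.
Stationarity requires all roots to lie outside the unit circle, i.e. |z| > 1 for every root.
This is linear in z: 1 + (0.744) z = 0  =>  z = -1/(0.744) = -1.344086,  |z| = 1.344086.
Moduli of all roots: 1.3441.
All moduli strictly greater than 1? Yes.
Verdict: Stationary.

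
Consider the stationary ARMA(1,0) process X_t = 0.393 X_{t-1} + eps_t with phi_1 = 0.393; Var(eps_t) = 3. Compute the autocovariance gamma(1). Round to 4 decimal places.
\gamma(1) = 1.3944

Multiply the model equation by X_{t-k} and take expectations. With theta_0 = psi_0 = 1 and psi_j the MA(infinity) weights, this gives
  gamma(k) - sum_i phi_i gamma(k-i) = c_k,
  c_k = sigma^2 * sum_{j=k..q} theta_j psi_{j-k}   (c_k = 0 for k > q),
using gamma(-m) = gamma(m).
Pure AR (q = 0): c_0 = sigma^2 = 3, c_k = 0 for k >= 1.
Equations for k = 0 and k = 1 (AR order 1):
  gamma(0) = phi_1 gamma(1) + c_0
  gamma(1) = phi_1 gamma(0) + c_1
Substituting the second into the first: gamma(0) (1 - phi_1^2) = c_0 + phi_1 c_1, so
  gamma(0) = c_0 / (1 - phi_1^2) = 3 / (1 - (0.393)^2) = 3 / 0.845551 = 3.547982.
  gamma(1) = phi_1 gamma(0) = (0.393)(3.547982) = 1.394357.
Therefore gamma(1) = 1.3944 (to 4 decimal places).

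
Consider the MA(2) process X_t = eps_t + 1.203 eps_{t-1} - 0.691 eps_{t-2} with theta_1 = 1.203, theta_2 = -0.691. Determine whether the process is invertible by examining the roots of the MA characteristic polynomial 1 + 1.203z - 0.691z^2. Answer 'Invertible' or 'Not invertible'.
\text{Not invertible}

The MA(q) characteristic polynomial is P(z) = 1 + 1.203z - 0.691z^2.
Invertibility requires all roots to lie outside the unit circle, i.e. |z| > 1 for every root.
Set 1 + (1.203) z + (-0.691) z^2 = 0, i.e. a z^2 + b z + c = 0 with a = -0.691, b = 1.203, c = 1.
Discriminant D = b^2 - 4ac = (1.203)^2 - 4*(-0.691)*1 = 1.447209 - (-2.764) = 4.211209.
D >= 0, so the roots are real: z = (-b +/- sqrt(D)) / (2a) = (-1.203 +/- 2.052123) / (-1.382).
  z_1 = (-1.203 + 2.052123) / (-1.382) = -0.6144,   |z_1| = 0.6144.
  z_2 = (-1.203 - 2.052123) / (-1.382) = 2.3554,   |z_2| = 2.3554.
Moduli of all roots: 0.6144, 2.3554.
All moduli strictly greater than 1? No.
Verdict: Not invertible.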